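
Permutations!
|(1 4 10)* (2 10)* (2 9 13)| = |(1 4 9 13 2 10)| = 6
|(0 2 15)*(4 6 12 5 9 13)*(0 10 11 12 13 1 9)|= 42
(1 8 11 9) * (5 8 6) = [0, 6, 2, 3, 4, 8, 5, 7, 11, 1, 10, 9] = (1 6 5 8 11 9)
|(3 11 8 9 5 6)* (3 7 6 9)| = 6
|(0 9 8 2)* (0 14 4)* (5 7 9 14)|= 15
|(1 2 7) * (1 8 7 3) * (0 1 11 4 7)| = |(0 1 2 3 11 4 7 8)| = 8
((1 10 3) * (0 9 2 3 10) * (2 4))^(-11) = ((10)(0 9 4 2 3 1))^(-11) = (10)(0 9 4 2 3 1)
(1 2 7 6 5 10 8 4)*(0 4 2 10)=(0 4 1 10 8 2 7 6 5)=[4, 10, 7, 3, 1, 0, 5, 6, 2, 9, 8]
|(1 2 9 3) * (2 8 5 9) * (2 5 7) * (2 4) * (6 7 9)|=|(1 8 9 3)(2 5 6 7 4)|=20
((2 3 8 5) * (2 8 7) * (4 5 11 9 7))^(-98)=(2 9 8 4)(3 7 11 5)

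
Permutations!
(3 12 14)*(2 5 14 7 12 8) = (2 5 14 3 8)(7 12) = [0, 1, 5, 8, 4, 14, 6, 12, 2, 9, 10, 11, 7, 13, 3]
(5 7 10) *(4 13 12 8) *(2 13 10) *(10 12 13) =[0, 1, 10, 3, 12, 7, 6, 2, 4, 9, 5, 11, 8, 13] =(13)(2 10 5 7)(4 12 8)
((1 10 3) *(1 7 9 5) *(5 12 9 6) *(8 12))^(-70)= (1 3 6)(5 10 7)(8 9 12)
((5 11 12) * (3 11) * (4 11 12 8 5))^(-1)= (3 5 8 11 4 12)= ((3 12 4 11 8 5))^(-1)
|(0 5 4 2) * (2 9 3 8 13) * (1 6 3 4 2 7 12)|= 42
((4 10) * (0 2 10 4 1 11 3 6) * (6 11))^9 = (0 6 1 10 2)(3 11)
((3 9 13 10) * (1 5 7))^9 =((1 5 7)(3 9 13 10))^9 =(3 9 13 10)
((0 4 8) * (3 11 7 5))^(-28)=(11)(0 8 4)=((0 4 8)(3 11 7 5))^(-28)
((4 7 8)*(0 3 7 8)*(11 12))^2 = ((0 3 7)(4 8)(11 12))^2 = (12)(0 7 3)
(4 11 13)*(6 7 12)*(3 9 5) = (3 9 5)(4 11 13)(6 7 12) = [0, 1, 2, 9, 11, 3, 7, 12, 8, 5, 10, 13, 6, 4]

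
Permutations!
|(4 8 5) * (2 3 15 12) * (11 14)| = 12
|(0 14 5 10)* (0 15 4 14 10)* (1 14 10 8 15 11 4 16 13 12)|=9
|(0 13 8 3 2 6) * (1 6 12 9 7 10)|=11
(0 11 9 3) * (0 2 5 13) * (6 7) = [11, 1, 5, 2, 4, 13, 7, 6, 8, 3, 10, 9, 12, 0] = (0 11 9 3 2 5 13)(6 7)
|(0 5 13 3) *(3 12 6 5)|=4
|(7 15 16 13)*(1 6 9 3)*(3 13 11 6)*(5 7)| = |(1 3)(5 7 15 16 11 6 9 13)| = 8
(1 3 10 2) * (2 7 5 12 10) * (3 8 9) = [0, 8, 1, 2, 4, 12, 6, 5, 9, 3, 7, 11, 10] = (1 8 9 3 2)(5 12 10 7)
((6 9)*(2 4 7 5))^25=(2 4 7 5)(6 9)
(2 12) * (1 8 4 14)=(1 8 4 14)(2 12)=[0, 8, 12, 3, 14, 5, 6, 7, 4, 9, 10, 11, 2, 13, 1]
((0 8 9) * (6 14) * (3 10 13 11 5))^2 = ((0 8 9)(3 10 13 11 5)(6 14))^2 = (14)(0 9 8)(3 13 5 10 11)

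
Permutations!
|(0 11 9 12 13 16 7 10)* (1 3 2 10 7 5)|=|(0 11 9 12 13 16 5 1 3 2 10)|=11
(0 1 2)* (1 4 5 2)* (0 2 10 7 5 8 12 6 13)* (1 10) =[4, 10, 2, 3, 8, 1, 13, 5, 12, 9, 7, 11, 6, 0] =(0 4 8 12 6 13)(1 10 7 5)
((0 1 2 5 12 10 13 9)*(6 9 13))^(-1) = (13)(0 9 6 10 12 5 2 1)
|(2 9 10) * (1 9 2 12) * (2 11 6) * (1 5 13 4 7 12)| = 15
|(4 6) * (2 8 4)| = |(2 8 4 6)| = 4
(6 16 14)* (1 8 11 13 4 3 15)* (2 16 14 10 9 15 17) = (1 8 11 13 4 3 17 2 16 10 9 15)(6 14) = [0, 8, 16, 17, 3, 5, 14, 7, 11, 15, 9, 13, 12, 4, 6, 1, 10, 2]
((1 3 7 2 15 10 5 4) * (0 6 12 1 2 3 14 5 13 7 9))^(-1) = (0 9 3 7 13 10 15 2 4 5 14 1 12 6)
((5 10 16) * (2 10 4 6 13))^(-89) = (2 16 4 13 10 5 6)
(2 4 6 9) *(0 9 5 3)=(0 9 2 4 6 5 3)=[9, 1, 4, 0, 6, 3, 5, 7, 8, 2]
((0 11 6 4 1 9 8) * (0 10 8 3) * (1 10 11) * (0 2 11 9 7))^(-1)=((0 1 7)(2 11 6 4 10 8 9 3))^(-1)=(0 7 1)(2 3 9 8 10 4 6 11)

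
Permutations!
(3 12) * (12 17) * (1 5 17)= [0, 5, 2, 1, 4, 17, 6, 7, 8, 9, 10, 11, 3, 13, 14, 15, 16, 12]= (1 5 17 12 3)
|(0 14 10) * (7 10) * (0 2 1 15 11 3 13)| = 10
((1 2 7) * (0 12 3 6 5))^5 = ((0 12 3 6 5)(1 2 7))^5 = (12)(1 7 2)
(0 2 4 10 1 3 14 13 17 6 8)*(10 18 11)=[2, 3, 4, 14, 18, 5, 8, 7, 0, 9, 1, 10, 12, 17, 13, 15, 16, 6, 11]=(0 2 4 18 11 10 1 3 14 13 17 6 8)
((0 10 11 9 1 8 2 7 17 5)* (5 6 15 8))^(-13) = (0 5 1 9 11 10)(2 8 15 6 17 7)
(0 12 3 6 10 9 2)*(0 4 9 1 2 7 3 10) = (0 12 10 1 2 4 9 7 3 6) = [12, 2, 4, 6, 9, 5, 0, 3, 8, 7, 1, 11, 10]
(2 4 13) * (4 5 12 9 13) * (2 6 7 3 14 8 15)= (2 5 12 9 13 6 7 3 14 8 15)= [0, 1, 5, 14, 4, 12, 7, 3, 15, 13, 10, 11, 9, 6, 8, 2]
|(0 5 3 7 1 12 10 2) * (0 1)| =4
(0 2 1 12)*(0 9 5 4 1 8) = (0 2 8)(1 12 9 5 4) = [2, 12, 8, 3, 1, 4, 6, 7, 0, 5, 10, 11, 9]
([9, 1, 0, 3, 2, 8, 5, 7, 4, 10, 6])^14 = (0 4 5 10)(2 8 6 9)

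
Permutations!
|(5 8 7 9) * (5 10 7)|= 6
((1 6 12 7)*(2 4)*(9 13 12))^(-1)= (1 7 12 13 9 6)(2 4)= ((1 6 9 13 12 7)(2 4))^(-1)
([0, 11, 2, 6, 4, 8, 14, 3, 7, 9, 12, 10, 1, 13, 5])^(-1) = (1 12 10 11)(3 7 8 5 14 6)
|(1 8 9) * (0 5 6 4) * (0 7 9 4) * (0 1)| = |(0 5 6 1 8 4 7 9)| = 8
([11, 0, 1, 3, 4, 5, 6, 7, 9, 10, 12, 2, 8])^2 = [2, 11, 0, 3, 4, 5, 6, 7, 10, 12, 8, 1, 9]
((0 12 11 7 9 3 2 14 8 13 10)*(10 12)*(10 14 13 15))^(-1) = ((0 14 8 15 10)(2 13 12 11 7 9 3))^(-1) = (0 10 15 8 14)(2 3 9 7 11 12 13)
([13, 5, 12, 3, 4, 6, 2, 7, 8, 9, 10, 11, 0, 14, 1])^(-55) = (0 13 14 1 5 6 2 12)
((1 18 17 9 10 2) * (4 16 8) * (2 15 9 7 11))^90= ((1 18 17 7 11 2)(4 16 8)(9 10 15))^90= (18)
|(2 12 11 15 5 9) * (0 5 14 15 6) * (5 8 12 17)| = |(0 8 12 11 6)(2 17 5 9)(14 15)| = 20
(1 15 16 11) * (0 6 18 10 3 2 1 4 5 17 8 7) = (0 6 18 10 3 2 1 15 16 11 4 5 17 8 7) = [6, 15, 1, 2, 5, 17, 18, 0, 7, 9, 3, 4, 12, 13, 14, 16, 11, 8, 10]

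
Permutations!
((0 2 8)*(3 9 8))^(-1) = ((0 2 3 9 8))^(-1) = (0 8 9 3 2)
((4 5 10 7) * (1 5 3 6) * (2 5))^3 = ((1 2 5 10 7 4 3 6))^3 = (1 10 3 2 7 6 5 4)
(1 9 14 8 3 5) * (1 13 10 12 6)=(1 9 14 8 3 5 13 10 12 6)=[0, 9, 2, 5, 4, 13, 1, 7, 3, 14, 12, 11, 6, 10, 8]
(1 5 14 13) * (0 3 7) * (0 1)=(0 3 7 1 5 14 13)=[3, 5, 2, 7, 4, 14, 6, 1, 8, 9, 10, 11, 12, 0, 13]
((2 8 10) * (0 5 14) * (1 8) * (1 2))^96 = (14)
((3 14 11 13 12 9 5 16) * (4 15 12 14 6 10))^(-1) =(3 16 5 9 12 15 4 10 6)(11 14 13)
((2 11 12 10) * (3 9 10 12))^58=(12)(2 9 11 10 3)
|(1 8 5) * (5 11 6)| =5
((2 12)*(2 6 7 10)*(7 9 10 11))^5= (12)(7 11)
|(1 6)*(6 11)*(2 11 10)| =|(1 10 2 11 6)| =5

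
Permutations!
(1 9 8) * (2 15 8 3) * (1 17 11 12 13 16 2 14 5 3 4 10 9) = (2 15 8 17 11 12 13 16)(3 14 5)(4 10 9) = [0, 1, 15, 14, 10, 3, 6, 7, 17, 4, 9, 12, 13, 16, 5, 8, 2, 11]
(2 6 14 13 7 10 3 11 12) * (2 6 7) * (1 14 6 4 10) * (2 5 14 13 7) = (1 13 5 14 7)(3 11 12 4 10) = [0, 13, 2, 11, 10, 14, 6, 1, 8, 9, 3, 12, 4, 5, 7]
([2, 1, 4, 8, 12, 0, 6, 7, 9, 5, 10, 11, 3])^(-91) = (0 8 4 5 3 2 9 12)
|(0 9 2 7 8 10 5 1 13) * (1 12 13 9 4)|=11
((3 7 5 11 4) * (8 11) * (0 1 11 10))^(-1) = (0 10 8 5 7 3 4 11 1)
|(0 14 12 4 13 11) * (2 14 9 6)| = 9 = |(0 9 6 2 14 12 4 13 11)|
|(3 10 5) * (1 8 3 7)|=6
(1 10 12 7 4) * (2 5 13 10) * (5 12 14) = (1 2 12 7 4)(5 13 10 14) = [0, 2, 12, 3, 1, 13, 6, 4, 8, 9, 14, 11, 7, 10, 5]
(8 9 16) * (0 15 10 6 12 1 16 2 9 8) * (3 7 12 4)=[15, 16, 9, 7, 3, 5, 4, 12, 8, 2, 6, 11, 1, 13, 14, 10, 0]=(0 15 10 6 4 3 7 12 1 16)(2 9)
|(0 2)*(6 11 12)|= 6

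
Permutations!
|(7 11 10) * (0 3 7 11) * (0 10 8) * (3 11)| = 3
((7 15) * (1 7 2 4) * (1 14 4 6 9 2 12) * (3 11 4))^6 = (1 15)(3 4)(7 12)(11 14)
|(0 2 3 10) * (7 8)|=4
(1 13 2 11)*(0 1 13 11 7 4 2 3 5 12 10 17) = (0 1 11 13 3 5 12 10 17)(2 7 4) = [1, 11, 7, 5, 2, 12, 6, 4, 8, 9, 17, 13, 10, 3, 14, 15, 16, 0]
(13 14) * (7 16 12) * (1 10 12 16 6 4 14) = (16)(1 10 12 7 6 4 14 13) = [0, 10, 2, 3, 14, 5, 4, 6, 8, 9, 12, 11, 7, 1, 13, 15, 16]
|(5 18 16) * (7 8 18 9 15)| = |(5 9 15 7 8 18 16)| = 7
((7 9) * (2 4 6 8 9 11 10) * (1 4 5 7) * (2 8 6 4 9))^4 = ((1 9)(2 5 7 11 10 8))^4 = (2 10 7)(5 8 11)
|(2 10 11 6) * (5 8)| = 4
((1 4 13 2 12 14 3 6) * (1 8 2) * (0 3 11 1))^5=((0 3 6 8 2 12 14 11 1 4 13))^5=(0 12 13 2 4 8 1 6 11 3 14)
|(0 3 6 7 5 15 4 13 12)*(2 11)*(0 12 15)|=|(0 3 6 7 5)(2 11)(4 13 15)|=30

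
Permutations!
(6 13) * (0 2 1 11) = (0 2 1 11)(6 13) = [2, 11, 1, 3, 4, 5, 13, 7, 8, 9, 10, 0, 12, 6]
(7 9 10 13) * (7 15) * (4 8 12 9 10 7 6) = [0, 1, 2, 3, 8, 5, 4, 10, 12, 7, 13, 11, 9, 15, 14, 6] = (4 8 12 9 7 10 13 15 6)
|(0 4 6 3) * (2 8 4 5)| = 7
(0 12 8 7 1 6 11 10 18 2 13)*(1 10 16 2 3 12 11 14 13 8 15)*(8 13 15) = (0 11 16 2 13)(1 6 14 15)(3 12 8 7 10 18) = [11, 6, 13, 12, 4, 5, 14, 10, 7, 9, 18, 16, 8, 0, 15, 1, 2, 17, 3]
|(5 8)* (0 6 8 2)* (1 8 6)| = 5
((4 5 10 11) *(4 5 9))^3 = ((4 9)(5 10 11))^3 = (11)(4 9)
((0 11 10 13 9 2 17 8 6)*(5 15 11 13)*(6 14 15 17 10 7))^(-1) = ((0 13 9 2 10 5 17 8 14 15 11 7 6))^(-1) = (0 6 7 11 15 14 8 17 5 10 2 9 13)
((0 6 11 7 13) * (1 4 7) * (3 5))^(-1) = (0 13 7 4 1 11 6)(3 5)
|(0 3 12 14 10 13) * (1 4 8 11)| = |(0 3 12 14 10 13)(1 4 8 11)| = 12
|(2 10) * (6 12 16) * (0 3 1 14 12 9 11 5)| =10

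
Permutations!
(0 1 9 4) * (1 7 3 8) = (0 7 3 8 1 9 4) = [7, 9, 2, 8, 0, 5, 6, 3, 1, 4]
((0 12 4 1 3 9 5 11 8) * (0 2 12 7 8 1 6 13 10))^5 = (0 4 7 6 8 13 2 10 12)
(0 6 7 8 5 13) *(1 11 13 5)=(0 6 7 8 1 11 13)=[6, 11, 2, 3, 4, 5, 7, 8, 1, 9, 10, 13, 12, 0]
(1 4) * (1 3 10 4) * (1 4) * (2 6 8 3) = [0, 4, 6, 10, 2, 5, 8, 7, 3, 9, 1] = (1 4 2 6 8 3 10)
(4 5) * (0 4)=(0 4 5)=[4, 1, 2, 3, 5, 0]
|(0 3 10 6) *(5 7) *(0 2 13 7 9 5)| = 14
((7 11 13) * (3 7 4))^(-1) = (3 4 13 11 7)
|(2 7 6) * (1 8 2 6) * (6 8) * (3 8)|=|(1 6 3 8 2 7)|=6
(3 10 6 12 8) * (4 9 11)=[0, 1, 2, 10, 9, 5, 12, 7, 3, 11, 6, 4, 8]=(3 10 6 12 8)(4 9 11)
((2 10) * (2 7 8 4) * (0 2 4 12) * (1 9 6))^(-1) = ((0 2 10 7 8 12)(1 9 6))^(-1) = (0 12 8 7 10 2)(1 6 9)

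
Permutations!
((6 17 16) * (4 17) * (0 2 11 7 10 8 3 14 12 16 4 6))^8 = (17)(0 12 3 10 11)(2 16 14 8 7)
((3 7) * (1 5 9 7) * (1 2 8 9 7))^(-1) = (1 9 8 2 3 7 5)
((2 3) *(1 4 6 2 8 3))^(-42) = ((1 4 6 2)(3 8))^(-42) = (8)(1 6)(2 4)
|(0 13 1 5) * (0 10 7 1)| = |(0 13)(1 5 10 7)| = 4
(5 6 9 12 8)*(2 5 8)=(2 5 6 9 12)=[0, 1, 5, 3, 4, 6, 9, 7, 8, 12, 10, 11, 2]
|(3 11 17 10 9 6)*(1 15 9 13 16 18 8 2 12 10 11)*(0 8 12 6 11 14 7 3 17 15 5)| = 30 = |(0 8 2 6 17 14 7 3 1 5)(9 11 15)(10 13 16 18 12)|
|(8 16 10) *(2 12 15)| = |(2 12 15)(8 16 10)| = 3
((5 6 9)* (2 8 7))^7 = ((2 8 7)(5 6 9))^7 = (2 8 7)(5 6 9)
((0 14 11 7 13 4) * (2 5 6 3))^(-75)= ((0 14 11 7 13 4)(2 5 6 3))^(-75)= (0 7)(2 5 6 3)(4 11)(13 14)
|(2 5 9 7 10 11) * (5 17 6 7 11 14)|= 9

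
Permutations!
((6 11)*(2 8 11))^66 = (2 11)(6 8)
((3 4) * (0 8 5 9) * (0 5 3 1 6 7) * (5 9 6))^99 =((9)(0 8 3 4 1 5 6 7))^99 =(9)(0 4 6 8 1 7 3 5)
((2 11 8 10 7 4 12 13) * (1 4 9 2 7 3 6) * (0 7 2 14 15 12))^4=((0 7 9 14 15 12 13 2 11 8 10 3 6 1 4))^4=(0 15 11 6 7 12 8 1 9 13 10 4 14 2 3)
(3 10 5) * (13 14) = (3 10 5)(13 14) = [0, 1, 2, 10, 4, 3, 6, 7, 8, 9, 5, 11, 12, 14, 13]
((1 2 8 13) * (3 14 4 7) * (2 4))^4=((1 4 7 3 14 2 8 13))^4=(1 14)(2 4)(3 13)(7 8)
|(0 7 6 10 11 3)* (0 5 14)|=|(0 7 6 10 11 3 5 14)|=8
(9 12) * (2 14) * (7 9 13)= (2 14)(7 9 12 13)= [0, 1, 14, 3, 4, 5, 6, 9, 8, 12, 10, 11, 13, 7, 2]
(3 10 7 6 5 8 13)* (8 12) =(3 10 7 6 5 12 8 13) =[0, 1, 2, 10, 4, 12, 5, 6, 13, 9, 7, 11, 8, 3]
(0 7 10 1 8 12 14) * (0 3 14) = (0 7 10 1 8 12)(3 14) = [7, 8, 2, 14, 4, 5, 6, 10, 12, 9, 1, 11, 0, 13, 3]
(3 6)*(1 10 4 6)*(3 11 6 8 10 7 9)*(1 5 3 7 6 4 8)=(1 6 11 4)(3 5)(7 9)(8 10)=[0, 6, 2, 5, 1, 3, 11, 9, 10, 7, 8, 4]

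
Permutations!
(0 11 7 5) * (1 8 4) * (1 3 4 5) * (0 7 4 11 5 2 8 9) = (0 5 7 1 9)(2 8)(3 11 4) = [5, 9, 8, 11, 3, 7, 6, 1, 2, 0, 10, 4]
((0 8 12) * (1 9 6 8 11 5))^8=((0 11 5 1 9 6 8 12))^8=(12)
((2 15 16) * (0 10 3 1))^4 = (2 15 16)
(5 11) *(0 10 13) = [10, 1, 2, 3, 4, 11, 6, 7, 8, 9, 13, 5, 12, 0] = (0 10 13)(5 11)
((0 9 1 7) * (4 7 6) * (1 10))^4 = ((0 9 10 1 6 4 7))^4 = (0 6 9 4 10 7 1)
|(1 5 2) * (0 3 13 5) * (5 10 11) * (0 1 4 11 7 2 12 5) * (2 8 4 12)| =|(0 3 13 10 7 8 4 11)(2 12 5)| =24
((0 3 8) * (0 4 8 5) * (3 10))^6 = (0 3)(5 10)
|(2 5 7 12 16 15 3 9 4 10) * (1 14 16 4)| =6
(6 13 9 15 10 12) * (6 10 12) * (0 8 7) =(0 8 7)(6 13 9 15 12 10) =[8, 1, 2, 3, 4, 5, 13, 0, 7, 15, 6, 11, 10, 9, 14, 12]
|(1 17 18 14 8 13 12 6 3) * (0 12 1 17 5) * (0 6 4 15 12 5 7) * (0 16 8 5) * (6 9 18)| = |(1 7 16 8 13)(3 17 6)(4 15 12)(5 9 18 14)| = 60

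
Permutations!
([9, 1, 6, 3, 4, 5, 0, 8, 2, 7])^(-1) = [6, 1, 8, 3, 4, 5, 2, 9, 7, 0]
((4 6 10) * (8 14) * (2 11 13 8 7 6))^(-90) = ((2 11 13 8 14 7 6 10 4))^(-90) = (14)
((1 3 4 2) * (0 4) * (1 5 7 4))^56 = (7)(0 3 1)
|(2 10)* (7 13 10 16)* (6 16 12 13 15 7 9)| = |(2 12 13 10)(6 16 9)(7 15)| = 12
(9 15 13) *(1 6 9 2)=[0, 6, 1, 3, 4, 5, 9, 7, 8, 15, 10, 11, 12, 2, 14, 13]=(1 6 9 15 13 2)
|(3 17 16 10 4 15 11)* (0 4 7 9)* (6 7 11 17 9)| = |(0 4 15 17 16 10 11 3 9)(6 7)| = 18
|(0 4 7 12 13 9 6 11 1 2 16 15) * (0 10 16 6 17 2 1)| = 30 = |(0 4 7 12 13 9 17 2 6 11)(10 16 15)|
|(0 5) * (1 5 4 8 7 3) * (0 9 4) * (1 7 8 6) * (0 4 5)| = 4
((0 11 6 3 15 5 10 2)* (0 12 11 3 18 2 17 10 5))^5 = ((0 3 15)(2 12 11 6 18)(10 17))^5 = (18)(0 15 3)(10 17)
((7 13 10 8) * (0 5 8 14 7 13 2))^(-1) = ((0 5 8 13 10 14 7 2))^(-1) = (0 2 7 14 10 13 8 5)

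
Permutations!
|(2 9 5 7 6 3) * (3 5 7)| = 6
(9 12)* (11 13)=[0, 1, 2, 3, 4, 5, 6, 7, 8, 12, 10, 13, 9, 11]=(9 12)(11 13)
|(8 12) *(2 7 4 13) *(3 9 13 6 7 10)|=|(2 10 3 9 13)(4 6 7)(8 12)|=30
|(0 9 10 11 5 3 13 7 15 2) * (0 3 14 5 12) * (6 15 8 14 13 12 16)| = 10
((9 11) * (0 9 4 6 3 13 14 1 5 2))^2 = (0 11 6 13 1 2 9 4 3 14 5)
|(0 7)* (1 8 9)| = |(0 7)(1 8 9)| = 6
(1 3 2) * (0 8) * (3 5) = [8, 5, 1, 2, 4, 3, 6, 7, 0] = (0 8)(1 5 3 2)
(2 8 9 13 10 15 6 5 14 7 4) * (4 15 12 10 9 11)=(2 8 11 4)(5 14 7 15 6)(9 13)(10 12)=[0, 1, 8, 3, 2, 14, 5, 15, 11, 13, 12, 4, 10, 9, 7, 6]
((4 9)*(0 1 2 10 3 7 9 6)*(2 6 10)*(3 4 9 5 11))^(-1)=(0 6 1)(3 11 5 7)(4 10)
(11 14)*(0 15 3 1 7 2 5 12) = (0 15 3 1 7 2 5 12)(11 14) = [15, 7, 5, 1, 4, 12, 6, 2, 8, 9, 10, 14, 0, 13, 11, 3]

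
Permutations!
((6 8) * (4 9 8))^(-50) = (4 8)(6 9) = ((4 9 8 6))^(-50)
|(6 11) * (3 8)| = |(3 8)(6 11)| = 2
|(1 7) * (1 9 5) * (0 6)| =|(0 6)(1 7 9 5)| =4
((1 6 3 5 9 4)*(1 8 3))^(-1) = ((1 6)(3 5 9 4 8))^(-1) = (1 6)(3 8 4 9 5)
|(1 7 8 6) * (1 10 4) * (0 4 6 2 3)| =14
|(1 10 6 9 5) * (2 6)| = |(1 10 2 6 9 5)| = 6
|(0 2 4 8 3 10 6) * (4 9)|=|(0 2 9 4 8 3 10 6)|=8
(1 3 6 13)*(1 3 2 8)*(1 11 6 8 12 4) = [0, 2, 12, 8, 1, 5, 13, 7, 11, 9, 10, 6, 4, 3] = (1 2 12 4)(3 8 11 6 13)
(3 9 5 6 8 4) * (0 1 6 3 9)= (0 1 6 8 4 9 5 3)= [1, 6, 2, 0, 9, 3, 8, 7, 4, 5]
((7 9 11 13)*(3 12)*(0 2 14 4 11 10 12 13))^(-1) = ((0 2 14 4 11)(3 13 7 9 10 12))^(-1) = (0 11 4 14 2)(3 12 10 9 7 13)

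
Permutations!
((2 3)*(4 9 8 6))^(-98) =(4 8)(6 9) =((2 3)(4 9 8 6))^(-98)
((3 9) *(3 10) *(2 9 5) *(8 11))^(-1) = (2 5 3 10 9)(8 11)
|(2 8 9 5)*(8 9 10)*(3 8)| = 3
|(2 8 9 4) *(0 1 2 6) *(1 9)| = |(0 9 4 6)(1 2 8)| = 12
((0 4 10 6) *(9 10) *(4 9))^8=((0 9 10 6))^8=(10)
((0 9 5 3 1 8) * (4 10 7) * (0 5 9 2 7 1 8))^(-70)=(0 7 10)(1 2 4)(3 5 8)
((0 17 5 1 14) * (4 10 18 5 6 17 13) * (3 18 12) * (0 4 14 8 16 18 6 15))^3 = ((0 13 14 4 10 12 3 6 17 15)(1 8 16 18 5))^3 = (0 4 3 15 14 12 17 13 10 6)(1 18 8 5 16)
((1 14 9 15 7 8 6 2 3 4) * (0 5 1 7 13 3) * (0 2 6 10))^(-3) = (0 7 13 14)(1 10 4 15)(3 9 5 8)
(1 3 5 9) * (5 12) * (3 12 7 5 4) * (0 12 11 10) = [12, 11, 2, 7, 3, 9, 6, 5, 8, 1, 0, 10, 4] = (0 12 4 3 7 5 9 1 11 10)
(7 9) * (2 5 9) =(2 5 9 7) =[0, 1, 5, 3, 4, 9, 6, 2, 8, 7]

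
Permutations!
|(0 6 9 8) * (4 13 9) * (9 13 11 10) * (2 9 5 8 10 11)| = |(13)(0 6 4 2 9 10 5 8)| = 8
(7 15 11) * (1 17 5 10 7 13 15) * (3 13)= (1 17 5 10 7)(3 13 15 11)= [0, 17, 2, 13, 4, 10, 6, 1, 8, 9, 7, 3, 12, 15, 14, 11, 16, 5]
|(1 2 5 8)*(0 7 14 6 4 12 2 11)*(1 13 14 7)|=|(0 1 11)(2 5 8 13 14 6 4 12)|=24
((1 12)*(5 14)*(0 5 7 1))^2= ((0 5 14 7 1 12))^2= (0 14 1)(5 7 12)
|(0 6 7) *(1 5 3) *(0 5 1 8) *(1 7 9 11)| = |(0 6 9 11 1 7 5 3 8)| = 9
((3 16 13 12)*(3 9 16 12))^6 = ((3 12 9 16 13))^6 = (3 12 9 16 13)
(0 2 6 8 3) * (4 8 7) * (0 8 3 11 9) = [2, 1, 6, 8, 3, 5, 7, 4, 11, 0, 10, 9] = (0 2 6 7 4 3 8 11 9)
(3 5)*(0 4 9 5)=(0 4 9 5 3)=[4, 1, 2, 0, 9, 3, 6, 7, 8, 5]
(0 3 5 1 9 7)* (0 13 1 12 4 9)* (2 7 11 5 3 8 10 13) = (0 8 10 13 1)(2 7)(4 9 11 5 12) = [8, 0, 7, 3, 9, 12, 6, 2, 10, 11, 13, 5, 4, 1]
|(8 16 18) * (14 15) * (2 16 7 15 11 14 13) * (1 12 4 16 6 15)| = 28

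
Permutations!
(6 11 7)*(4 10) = [0, 1, 2, 3, 10, 5, 11, 6, 8, 9, 4, 7] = (4 10)(6 11 7)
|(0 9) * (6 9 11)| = 4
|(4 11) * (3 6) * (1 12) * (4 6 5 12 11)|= |(1 11 6 3 5 12)|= 6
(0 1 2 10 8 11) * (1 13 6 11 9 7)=(0 13 6 11)(1 2 10 8 9 7)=[13, 2, 10, 3, 4, 5, 11, 1, 9, 7, 8, 0, 12, 6]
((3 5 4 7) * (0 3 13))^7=(0 3 5 4 7 13)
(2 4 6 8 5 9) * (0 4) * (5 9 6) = (0 4 5 6 8 9 2) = [4, 1, 0, 3, 5, 6, 8, 7, 9, 2]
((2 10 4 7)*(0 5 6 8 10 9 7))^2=(0 6 10)(2 7 9)(4 5 8)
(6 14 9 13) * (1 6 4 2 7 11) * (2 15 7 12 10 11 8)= (1 6 14 9 13 4 15 7 8 2 12 10 11)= [0, 6, 12, 3, 15, 5, 14, 8, 2, 13, 11, 1, 10, 4, 9, 7]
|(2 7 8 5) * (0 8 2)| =6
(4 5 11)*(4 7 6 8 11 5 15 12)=(4 15 12)(6 8 11 7)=[0, 1, 2, 3, 15, 5, 8, 6, 11, 9, 10, 7, 4, 13, 14, 12]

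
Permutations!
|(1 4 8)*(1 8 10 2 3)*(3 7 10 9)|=12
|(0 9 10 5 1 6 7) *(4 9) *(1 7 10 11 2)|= 10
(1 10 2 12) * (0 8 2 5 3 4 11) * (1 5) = (0 8 2 12 5 3 4 11)(1 10) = [8, 10, 12, 4, 11, 3, 6, 7, 2, 9, 1, 0, 5]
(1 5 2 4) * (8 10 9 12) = [0, 5, 4, 3, 1, 2, 6, 7, 10, 12, 9, 11, 8] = (1 5 2 4)(8 10 9 12)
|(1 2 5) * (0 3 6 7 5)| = |(0 3 6 7 5 1 2)| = 7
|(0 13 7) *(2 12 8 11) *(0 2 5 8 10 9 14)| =|(0 13 7 2 12 10 9 14)(5 8 11)| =24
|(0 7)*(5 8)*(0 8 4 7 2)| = |(0 2)(4 7 8 5)| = 4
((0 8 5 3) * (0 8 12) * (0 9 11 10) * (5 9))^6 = ((0 12 5 3 8 9 11 10))^6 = (0 11 8 5)(3 12 10 9)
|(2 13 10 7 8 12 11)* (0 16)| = 14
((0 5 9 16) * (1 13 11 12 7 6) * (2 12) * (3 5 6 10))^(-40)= ((0 6 1 13 11 2 12 7 10 3 5 9 16))^(-40)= (0 16 9 5 3 10 7 12 2 11 13 1 6)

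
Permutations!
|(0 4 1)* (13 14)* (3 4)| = 4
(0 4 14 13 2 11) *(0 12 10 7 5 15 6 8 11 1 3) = (0 4 14 13 2 1 3)(5 15 6 8 11 12 10 7) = [4, 3, 1, 0, 14, 15, 8, 5, 11, 9, 7, 12, 10, 2, 13, 6]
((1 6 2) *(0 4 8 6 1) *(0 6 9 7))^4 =((0 4 8 9 7)(2 6))^4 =(0 7 9 8 4)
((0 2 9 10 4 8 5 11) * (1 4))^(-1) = ((0 2 9 10 1 4 8 5 11))^(-1) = (0 11 5 8 4 1 10 9 2)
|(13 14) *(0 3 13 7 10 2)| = |(0 3 13 14 7 10 2)| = 7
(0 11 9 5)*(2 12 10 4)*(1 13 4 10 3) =[11, 13, 12, 1, 2, 0, 6, 7, 8, 5, 10, 9, 3, 4] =(0 11 9 5)(1 13 4 2 12 3)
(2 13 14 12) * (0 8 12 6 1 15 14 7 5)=(0 8 12 2 13 7 5)(1 15 14 6)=[8, 15, 13, 3, 4, 0, 1, 5, 12, 9, 10, 11, 2, 7, 6, 14]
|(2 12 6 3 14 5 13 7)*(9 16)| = |(2 12 6 3 14 5 13 7)(9 16)| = 8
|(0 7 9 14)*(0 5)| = 5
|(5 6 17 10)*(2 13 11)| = |(2 13 11)(5 6 17 10)| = 12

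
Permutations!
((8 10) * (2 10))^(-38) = (2 10 8)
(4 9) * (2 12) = (2 12)(4 9) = [0, 1, 12, 3, 9, 5, 6, 7, 8, 4, 10, 11, 2]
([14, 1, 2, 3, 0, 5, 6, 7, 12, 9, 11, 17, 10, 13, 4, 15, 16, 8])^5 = [4, 1, 2, 3, 14, 5, 6, 7, 8, 9, 10, 11, 12, 13, 0, 15, 16, 17]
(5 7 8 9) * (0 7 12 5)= (0 7 8 9)(5 12)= [7, 1, 2, 3, 4, 12, 6, 8, 9, 0, 10, 11, 5]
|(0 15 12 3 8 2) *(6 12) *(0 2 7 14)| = 8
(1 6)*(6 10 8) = (1 10 8 6) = [0, 10, 2, 3, 4, 5, 1, 7, 6, 9, 8]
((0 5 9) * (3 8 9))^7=(0 3 9 5 8)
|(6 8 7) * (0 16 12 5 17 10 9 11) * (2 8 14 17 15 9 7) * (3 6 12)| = 26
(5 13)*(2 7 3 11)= (2 7 3 11)(5 13)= [0, 1, 7, 11, 4, 13, 6, 3, 8, 9, 10, 2, 12, 5]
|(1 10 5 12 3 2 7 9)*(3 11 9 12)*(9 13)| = 10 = |(1 10 5 3 2 7 12 11 13 9)|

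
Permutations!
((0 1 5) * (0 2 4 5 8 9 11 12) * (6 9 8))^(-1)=(0 12 11 9 6 1)(2 5 4)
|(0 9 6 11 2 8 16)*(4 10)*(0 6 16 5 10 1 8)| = |(0 9 16 6 11 2)(1 8 5 10 4)| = 30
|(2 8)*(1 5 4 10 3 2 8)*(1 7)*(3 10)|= |(10)(1 5 4 3 2 7)|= 6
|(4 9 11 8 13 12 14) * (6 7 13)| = 9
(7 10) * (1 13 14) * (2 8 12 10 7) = (1 13 14)(2 8 12 10) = [0, 13, 8, 3, 4, 5, 6, 7, 12, 9, 2, 11, 10, 14, 1]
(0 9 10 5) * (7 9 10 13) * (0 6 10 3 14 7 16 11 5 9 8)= (0 3 14 7 8)(5 6 10 9 13 16 11)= [3, 1, 2, 14, 4, 6, 10, 8, 0, 13, 9, 5, 12, 16, 7, 15, 11]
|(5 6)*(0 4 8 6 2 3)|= |(0 4 8 6 5 2 3)|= 7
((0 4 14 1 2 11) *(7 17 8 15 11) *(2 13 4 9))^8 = ((0 9 2 7 17 8 15 11)(1 13 4 14))^8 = (17)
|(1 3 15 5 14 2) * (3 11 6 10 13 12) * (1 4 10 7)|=|(1 11 6 7)(2 4 10 13 12 3 15 5 14)|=36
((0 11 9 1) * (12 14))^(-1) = ((0 11 9 1)(12 14))^(-1) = (0 1 9 11)(12 14)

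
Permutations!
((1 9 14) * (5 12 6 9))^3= (1 6)(5 9)(12 14)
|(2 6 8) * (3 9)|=|(2 6 8)(3 9)|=6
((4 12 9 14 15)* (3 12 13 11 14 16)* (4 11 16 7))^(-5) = ((3 12 9 7 4 13 16)(11 14 15))^(-5) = (3 9 4 16 12 7 13)(11 14 15)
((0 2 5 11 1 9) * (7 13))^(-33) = ((0 2 5 11 1 9)(7 13))^(-33) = (0 11)(1 2)(5 9)(7 13)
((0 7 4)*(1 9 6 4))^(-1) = (0 4 6 9 1 7)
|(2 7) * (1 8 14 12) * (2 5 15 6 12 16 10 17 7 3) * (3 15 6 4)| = 20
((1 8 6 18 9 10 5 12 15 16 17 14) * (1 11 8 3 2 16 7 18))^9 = ((1 3 2 16 17 14 11 8 6)(5 12 15 7 18 9 10))^9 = (5 15 18 10 12 7 9)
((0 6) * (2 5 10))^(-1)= (0 6)(2 10 5)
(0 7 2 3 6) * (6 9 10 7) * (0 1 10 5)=(0 6 1 10 7 2 3 9 5)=[6, 10, 3, 9, 4, 0, 1, 2, 8, 5, 7]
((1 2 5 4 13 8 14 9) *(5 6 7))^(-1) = ((1 2 6 7 5 4 13 8 14 9))^(-1) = (1 9 14 8 13 4 5 7 6 2)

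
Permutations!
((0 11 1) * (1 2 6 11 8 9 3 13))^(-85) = ((0 8 9 3 13 1)(2 6 11))^(-85) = (0 1 13 3 9 8)(2 11 6)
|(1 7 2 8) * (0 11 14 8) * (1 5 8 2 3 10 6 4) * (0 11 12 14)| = 30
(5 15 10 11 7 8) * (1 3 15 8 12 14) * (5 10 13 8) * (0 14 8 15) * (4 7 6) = (0 14 1 3)(4 7 12 8 10 11 6)(13 15) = [14, 3, 2, 0, 7, 5, 4, 12, 10, 9, 11, 6, 8, 15, 1, 13]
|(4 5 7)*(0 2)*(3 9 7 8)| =6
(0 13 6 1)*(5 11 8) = (0 13 6 1)(5 11 8) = [13, 0, 2, 3, 4, 11, 1, 7, 5, 9, 10, 8, 12, 6]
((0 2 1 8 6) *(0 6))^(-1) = ((0 2 1 8))^(-1) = (0 8 1 2)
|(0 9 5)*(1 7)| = |(0 9 5)(1 7)| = 6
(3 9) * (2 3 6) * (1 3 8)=[0, 3, 8, 9, 4, 5, 2, 7, 1, 6]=(1 3 9 6 2 8)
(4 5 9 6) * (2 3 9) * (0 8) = (0 8)(2 3 9 6 4 5) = [8, 1, 3, 9, 5, 2, 4, 7, 0, 6]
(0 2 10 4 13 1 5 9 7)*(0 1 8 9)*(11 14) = [2, 5, 10, 3, 13, 0, 6, 1, 9, 7, 4, 14, 12, 8, 11] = (0 2 10 4 13 8 9 7 1 5)(11 14)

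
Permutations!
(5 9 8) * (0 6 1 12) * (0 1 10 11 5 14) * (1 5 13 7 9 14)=[6, 12, 2, 3, 4, 14, 10, 9, 1, 8, 11, 13, 5, 7, 0]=(0 6 10 11 13 7 9 8 1 12 5 14)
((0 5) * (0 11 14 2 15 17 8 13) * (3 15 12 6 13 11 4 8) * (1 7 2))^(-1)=(0 13 6 12 2 7 1 14 11 8 4 5)(3 17 15)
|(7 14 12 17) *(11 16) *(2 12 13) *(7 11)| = 8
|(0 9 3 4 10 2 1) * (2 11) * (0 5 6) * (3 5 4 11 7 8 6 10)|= 35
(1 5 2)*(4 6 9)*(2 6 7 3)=(1 5 6 9 4 7 3 2)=[0, 5, 1, 2, 7, 6, 9, 3, 8, 4]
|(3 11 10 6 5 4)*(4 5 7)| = |(3 11 10 6 7 4)| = 6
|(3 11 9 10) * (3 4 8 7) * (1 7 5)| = 9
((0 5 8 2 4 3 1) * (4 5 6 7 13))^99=((0 6 7 13 4 3 1)(2 5 8))^99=(0 6 7 13 4 3 1)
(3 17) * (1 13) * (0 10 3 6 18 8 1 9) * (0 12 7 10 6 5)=(0 6 18 8 1 13 9 12 7 10 3 17 5)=[6, 13, 2, 17, 4, 0, 18, 10, 1, 12, 3, 11, 7, 9, 14, 15, 16, 5, 8]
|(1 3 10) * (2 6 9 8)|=|(1 3 10)(2 6 9 8)|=12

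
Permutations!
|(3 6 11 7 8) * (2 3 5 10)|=|(2 3 6 11 7 8 5 10)|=8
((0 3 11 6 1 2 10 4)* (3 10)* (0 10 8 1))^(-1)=((0 8 1 2 3 11 6)(4 10))^(-1)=(0 6 11 3 2 1 8)(4 10)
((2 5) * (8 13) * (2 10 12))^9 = ((2 5 10 12)(8 13))^9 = (2 5 10 12)(8 13)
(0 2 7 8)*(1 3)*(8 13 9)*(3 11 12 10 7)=(0 2 3 1 11 12 10 7 13 9 8)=[2, 11, 3, 1, 4, 5, 6, 13, 0, 8, 7, 12, 10, 9]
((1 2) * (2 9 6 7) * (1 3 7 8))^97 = (1 9 6 8)(2 3 7)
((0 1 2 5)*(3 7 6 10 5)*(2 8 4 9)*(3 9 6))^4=(0 6 1 10 8 5 4)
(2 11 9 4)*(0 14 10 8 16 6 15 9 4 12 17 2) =(0 14 10 8 16 6 15 9 12 17 2 11 4) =[14, 1, 11, 3, 0, 5, 15, 7, 16, 12, 8, 4, 17, 13, 10, 9, 6, 2]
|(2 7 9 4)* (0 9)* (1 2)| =|(0 9 4 1 2 7)| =6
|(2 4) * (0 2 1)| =4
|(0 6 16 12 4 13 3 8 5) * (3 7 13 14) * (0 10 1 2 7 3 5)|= |(0 6 16 12 4 14 5 10 1 2 7 13 3 8)|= 14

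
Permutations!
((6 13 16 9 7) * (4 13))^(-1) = ((4 13 16 9 7 6))^(-1) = (4 6 7 9 16 13)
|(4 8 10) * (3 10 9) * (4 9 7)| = |(3 10 9)(4 8 7)| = 3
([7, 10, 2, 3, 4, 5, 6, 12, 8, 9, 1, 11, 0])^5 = (0 12 7)(1 10)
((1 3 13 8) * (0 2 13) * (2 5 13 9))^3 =((0 5 13 8 1 3)(2 9))^3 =(0 8)(1 5)(2 9)(3 13)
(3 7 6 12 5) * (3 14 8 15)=(3 7 6 12 5 14 8 15)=[0, 1, 2, 7, 4, 14, 12, 6, 15, 9, 10, 11, 5, 13, 8, 3]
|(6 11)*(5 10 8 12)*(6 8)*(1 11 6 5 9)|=|(1 11 8 12 9)(5 10)|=10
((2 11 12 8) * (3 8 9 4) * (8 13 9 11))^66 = ((2 8)(3 13 9 4)(11 12))^66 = (3 9)(4 13)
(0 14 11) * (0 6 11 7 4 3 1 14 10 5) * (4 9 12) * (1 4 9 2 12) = (0 10 5)(1 14 7 2 12 9)(3 4)(6 11) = [10, 14, 12, 4, 3, 0, 11, 2, 8, 1, 5, 6, 9, 13, 7]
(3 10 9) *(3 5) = [0, 1, 2, 10, 4, 3, 6, 7, 8, 5, 9] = (3 10 9 5)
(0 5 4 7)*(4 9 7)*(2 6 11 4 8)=(0 5 9 7)(2 6 11 4 8)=[5, 1, 6, 3, 8, 9, 11, 0, 2, 7, 10, 4]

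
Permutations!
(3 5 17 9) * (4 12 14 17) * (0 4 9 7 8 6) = (0 4 12 14 17 7 8 6)(3 5 9) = [4, 1, 2, 5, 12, 9, 0, 8, 6, 3, 10, 11, 14, 13, 17, 15, 16, 7]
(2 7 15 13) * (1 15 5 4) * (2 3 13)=[0, 15, 7, 13, 1, 4, 6, 5, 8, 9, 10, 11, 12, 3, 14, 2]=(1 15 2 7 5 4)(3 13)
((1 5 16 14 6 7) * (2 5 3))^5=((1 3 2 5 16 14 6 7))^5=(1 14 2 7 16 3 6 5)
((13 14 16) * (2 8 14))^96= (2 8 14 16 13)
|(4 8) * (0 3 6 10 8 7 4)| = 10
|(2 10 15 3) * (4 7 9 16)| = 4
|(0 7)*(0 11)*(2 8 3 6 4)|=15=|(0 7 11)(2 8 3 6 4)|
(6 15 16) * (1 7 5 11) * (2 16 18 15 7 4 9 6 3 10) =(1 4 9 6 7 5 11)(2 16 3 10)(15 18) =[0, 4, 16, 10, 9, 11, 7, 5, 8, 6, 2, 1, 12, 13, 14, 18, 3, 17, 15]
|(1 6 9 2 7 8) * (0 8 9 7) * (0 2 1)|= 4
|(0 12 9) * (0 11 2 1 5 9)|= |(0 12)(1 5 9 11 2)|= 10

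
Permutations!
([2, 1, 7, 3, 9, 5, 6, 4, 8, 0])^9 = [9, 1, 0, 3, 7, 5, 6, 2, 8, 4]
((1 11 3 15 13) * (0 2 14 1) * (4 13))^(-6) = ((0 2 14 1 11 3 15 4 13))^(-6) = (0 1 15)(2 11 4)(3 13 14)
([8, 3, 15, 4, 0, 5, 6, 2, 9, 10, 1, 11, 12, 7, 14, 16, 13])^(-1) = (0 4 3 1 10 9 8)(2 7 13 16 15)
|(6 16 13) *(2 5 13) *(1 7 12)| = |(1 7 12)(2 5 13 6 16)| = 15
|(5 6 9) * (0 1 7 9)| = 6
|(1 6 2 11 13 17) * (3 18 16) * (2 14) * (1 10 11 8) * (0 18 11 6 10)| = 42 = |(0 18 16 3 11 13 17)(1 10 6 14 2 8)|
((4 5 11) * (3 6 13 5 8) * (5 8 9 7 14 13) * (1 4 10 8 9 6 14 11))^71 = ((1 4 6 5)(3 14 13 9 7 11 10 8))^71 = (1 5 6 4)(3 8 10 11 7 9 13 14)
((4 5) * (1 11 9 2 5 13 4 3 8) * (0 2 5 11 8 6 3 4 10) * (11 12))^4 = ((0 2 12 11 9 5 4 13 10)(1 8)(3 6))^4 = (0 9 10 11 13 12 4 2 5)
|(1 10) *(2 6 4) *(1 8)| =|(1 10 8)(2 6 4)| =3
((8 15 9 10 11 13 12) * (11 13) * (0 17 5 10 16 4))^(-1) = (0 4 16 9 15 8 12 13 10 5 17)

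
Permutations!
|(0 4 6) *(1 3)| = 6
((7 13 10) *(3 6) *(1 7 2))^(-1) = (1 2 10 13 7)(3 6)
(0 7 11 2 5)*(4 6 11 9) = (0 7 9 4 6 11 2 5) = [7, 1, 5, 3, 6, 0, 11, 9, 8, 4, 10, 2]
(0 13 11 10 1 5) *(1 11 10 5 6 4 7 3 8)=(0 13 10 11 5)(1 6 4 7 3 8)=[13, 6, 2, 8, 7, 0, 4, 3, 1, 9, 11, 5, 12, 10]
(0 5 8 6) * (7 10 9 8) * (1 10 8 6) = (0 5 7 8 1 10 9 6) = [5, 10, 2, 3, 4, 7, 0, 8, 1, 6, 9]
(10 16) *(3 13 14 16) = (3 13 14 16 10) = [0, 1, 2, 13, 4, 5, 6, 7, 8, 9, 3, 11, 12, 14, 16, 15, 10]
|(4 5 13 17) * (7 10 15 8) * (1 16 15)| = 12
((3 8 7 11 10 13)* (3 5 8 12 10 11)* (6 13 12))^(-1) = (3 7 8 5 13 6)(10 12)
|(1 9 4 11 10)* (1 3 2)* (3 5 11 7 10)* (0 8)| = 18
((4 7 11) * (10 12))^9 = ((4 7 11)(10 12))^9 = (10 12)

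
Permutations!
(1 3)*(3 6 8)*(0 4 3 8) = (8)(0 4 3 1 6) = [4, 6, 2, 1, 3, 5, 0, 7, 8]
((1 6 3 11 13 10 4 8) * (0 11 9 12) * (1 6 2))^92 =((0 11 13 10 4 8 6 3 9 12)(1 2))^92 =(0 13 4 6 9)(3 12 11 10 8)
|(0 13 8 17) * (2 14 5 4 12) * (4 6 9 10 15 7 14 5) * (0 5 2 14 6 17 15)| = 24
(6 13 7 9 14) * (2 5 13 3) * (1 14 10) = (1 14 6 3 2 5 13 7 9 10) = [0, 14, 5, 2, 4, 13, 3, 9, 8, 10, 1, 11, 12, 7, 6]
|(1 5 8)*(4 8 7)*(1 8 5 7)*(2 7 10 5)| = |(1 10 5)(2 7 4)| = 3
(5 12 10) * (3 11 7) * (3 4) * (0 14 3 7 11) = (0 14 3)(4 7)(5 12 10) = [14, 1, 2, 0, 7, 12, 6, 4, 8, 9, 5, 11, 10, 13, 3]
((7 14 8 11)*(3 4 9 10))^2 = ((3 4 9 10)(7 14 8 11))^2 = (3 9)(4 10)(7 8)(11 14)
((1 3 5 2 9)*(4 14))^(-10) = (14)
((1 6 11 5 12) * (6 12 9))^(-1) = ((1 12)(5 9 6 11))^(-1) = (1 12)(5 11 6 9)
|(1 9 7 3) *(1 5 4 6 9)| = 6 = |(3 5 4 6 9 7)|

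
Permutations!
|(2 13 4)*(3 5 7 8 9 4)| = 8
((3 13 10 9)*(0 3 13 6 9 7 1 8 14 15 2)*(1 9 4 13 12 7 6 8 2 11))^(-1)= ((0 3 8 14 15 11 1 2)(4 13 10 6)(7 9 12))^(-1)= (0 2 1 11 15 14 8 3)(4 6 10 13)(7 12 9)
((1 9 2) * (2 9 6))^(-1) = ((9)(1 6 2))^(-1) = (9)(1 2 6)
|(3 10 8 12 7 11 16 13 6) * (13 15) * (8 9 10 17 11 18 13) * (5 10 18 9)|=12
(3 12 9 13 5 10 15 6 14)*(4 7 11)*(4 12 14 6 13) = (3 14)(4 7 11 12 9)(5 10 15 13) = [0, 1, 2, 14, 7, 10, 6, 11, 8, 4, 15, 12, 9, 5, 3, 13]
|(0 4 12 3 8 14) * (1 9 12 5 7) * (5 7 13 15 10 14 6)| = |(0 4 7 1 9 12 3 8 6 5 13 15 10 14)| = 14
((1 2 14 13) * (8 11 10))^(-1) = (1 13 14 2)(8 10 11)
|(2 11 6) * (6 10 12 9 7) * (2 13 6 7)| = |(2 11 10 12 9)(6 13)| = 10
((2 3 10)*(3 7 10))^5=((2 7 10))^5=(2 10 7)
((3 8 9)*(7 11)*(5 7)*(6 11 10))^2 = (3 9 8)(5 10 11 7 6)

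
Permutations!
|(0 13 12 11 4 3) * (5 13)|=|(0 5 13 12 11 4 3)|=7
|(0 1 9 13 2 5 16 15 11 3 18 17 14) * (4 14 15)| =45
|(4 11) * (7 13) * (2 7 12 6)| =10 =|(2 7 13 12 6)(4 11)|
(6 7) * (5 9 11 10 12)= (5 9 11 10 12)(6 7)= [0, 1, 2, 3, 4, 9, 7, 6, 8, 11, 12, 10, 5]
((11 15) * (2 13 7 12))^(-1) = (2 12 7 13)(11 15)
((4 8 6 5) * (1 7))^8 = ((1 7)(4 8 6 5))^8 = (8)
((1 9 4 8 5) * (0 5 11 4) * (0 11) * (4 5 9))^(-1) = ((0 9 11 5 1 4 8))^(-1) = (0 8 4 1 5 11 9)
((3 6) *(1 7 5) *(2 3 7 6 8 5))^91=((1 6 7 2 3 8 5))^91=(8)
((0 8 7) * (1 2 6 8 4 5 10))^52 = (0 8 2 10 4 7 6 1 5)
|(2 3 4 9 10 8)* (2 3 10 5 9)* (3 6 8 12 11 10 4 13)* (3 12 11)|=6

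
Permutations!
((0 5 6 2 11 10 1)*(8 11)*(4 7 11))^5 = ((0 5 6 2 8 4 7 11 10 1))^5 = (0 4)(1 8)(2 10)(5 7)(6 11)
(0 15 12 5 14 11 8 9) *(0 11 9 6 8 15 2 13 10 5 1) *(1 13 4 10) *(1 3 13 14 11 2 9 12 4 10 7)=(0 9 2 10 5 11 15 4 7 1)(3 13)(6 8)(12 14)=[9, 0, 10, 13, 7, 11, 8, 1, 6, 2, 5, 15, 14, 3, 12, 4]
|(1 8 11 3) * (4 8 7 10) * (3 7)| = 10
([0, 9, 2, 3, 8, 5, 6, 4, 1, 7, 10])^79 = (10)(1 8 4 7 9)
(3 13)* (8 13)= (3 8 13)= [0, 1, 2, 8, 4, 5, 6, 7, 13, 9, 10, 11, 12, 3]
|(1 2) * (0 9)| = |(0 9)(1 2)| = 2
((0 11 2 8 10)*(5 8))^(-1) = ((0 11 2 5 8 10))^(-1) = (0 10 8 5 2 11)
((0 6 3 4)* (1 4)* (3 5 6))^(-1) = (0 4 1 3)(5 6) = ((0 3 1 4)(5 6))^(-1)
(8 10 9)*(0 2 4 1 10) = (0 2 4 1 10 9 8) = [2, 10, 4, 3, 1, 5, 6, 7, 0, 8, 9]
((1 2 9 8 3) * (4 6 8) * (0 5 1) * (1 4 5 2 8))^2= (0 9 4 1 3 2 5 6 8)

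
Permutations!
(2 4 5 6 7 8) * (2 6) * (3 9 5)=(2 4 3 9 5)(6 7 8)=[0, 1, 4, 9, 3, 2, 7, 8, 6, 5]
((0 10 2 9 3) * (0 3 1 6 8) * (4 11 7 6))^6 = (0 11 2 6 1)(4 10 7 9 8)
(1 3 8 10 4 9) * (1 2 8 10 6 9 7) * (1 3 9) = (1 9 2 8 6)(3 10 4 7) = [0, 9, 8, 10, 7, 5, 1, 3, 6, 2, 4]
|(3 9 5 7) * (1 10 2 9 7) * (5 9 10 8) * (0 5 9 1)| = 6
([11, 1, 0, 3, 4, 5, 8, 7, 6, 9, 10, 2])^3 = [0, 1, 2, 3, 4, 5, 8, 7, 6, 9, 10, 11]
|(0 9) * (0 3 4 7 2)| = |(0 9 3 4 7 2)| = 6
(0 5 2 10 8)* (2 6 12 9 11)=(0 5 6 12 9 11 2 10 8)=[5, 1, 10, 3, 4, 6, 12, 7, 0, 11, 8, 2, 9]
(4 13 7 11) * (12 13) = (4 12 13 7 11) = [0, 1, 2, 3, 12, 5, 6, 11, 8, 9, 10, 4, 13, 7]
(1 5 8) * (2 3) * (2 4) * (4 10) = (1 5 8)(2 3 10 4) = [0, 5, 3, 10, 2, 8, 6, 7, 1, 9, 4]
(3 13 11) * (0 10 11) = (0 10 11 3 13) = [10, 1, 2, 13, 4, 5, 6, 7, 8, 9, 11, 3, 12, 0]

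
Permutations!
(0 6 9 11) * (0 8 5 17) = (0 6 9 11 8 5 17) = [6, 1, 2, 3, 4, 17, 9, 7, 5, 11, 10, 8, 12, 13, 14, 15, 16, 0]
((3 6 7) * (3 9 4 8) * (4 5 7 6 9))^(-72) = (9)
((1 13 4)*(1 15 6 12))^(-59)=(1 13 4 15 6 12)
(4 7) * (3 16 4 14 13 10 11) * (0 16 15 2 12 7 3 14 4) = [16, 1, 12, 15, 3, 5, 6, 4, 8, 9, 11, 14, 7, 10, 13, 2, 0] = (0 16)(2 12 7 4 3 15)(10 11 14 13)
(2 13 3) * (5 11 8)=(2 13 3)(5 11 8)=[0, 1, 13, 2, 4, 11, 6, 7, 5, 9, 10, 8, 12, 3]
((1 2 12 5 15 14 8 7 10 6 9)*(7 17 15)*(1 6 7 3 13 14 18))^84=(1 8 5 18 14 12 15 13 2 17 3)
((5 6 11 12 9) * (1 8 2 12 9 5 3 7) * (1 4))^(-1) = (1 4 7 3 9 11 6 5 12 2 8)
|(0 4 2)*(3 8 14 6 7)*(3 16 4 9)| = 10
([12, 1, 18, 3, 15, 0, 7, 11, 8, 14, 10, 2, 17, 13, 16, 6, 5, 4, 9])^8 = (0 2 17 9 15 16 7)(4 14 6 5 11 12 18)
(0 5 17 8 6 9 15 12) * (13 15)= (0 5 17 8 6 9 13 15 12)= [5, 1, 2, 3, 4, 17, 9, 7, 6, 13, 10, 11, 0, 15, 14, 12, 16, 8]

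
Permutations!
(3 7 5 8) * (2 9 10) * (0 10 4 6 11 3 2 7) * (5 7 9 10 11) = (0 11 3)(2 10 9 4 6 5 8) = [11, 1, 10, 0, 6, 8, 5, 7, 2, 4, 9, 3]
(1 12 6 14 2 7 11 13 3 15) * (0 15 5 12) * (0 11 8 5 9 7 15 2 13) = [2, 11, 15, 9, 4, 12, 14, 8, 5, 7, 10, 0, 6, 3, 13, 1] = (0 2 15 1 11)(3 9 7 8 5 12 6 14 13)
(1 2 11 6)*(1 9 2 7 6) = (1 7 6 9 2 11) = [0, 7, 11, 3, 4, 5, 9, 6, 8, 2, 10, 1]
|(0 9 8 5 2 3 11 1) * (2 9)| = |(0 2 3 11 1)(5 9 8)| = 15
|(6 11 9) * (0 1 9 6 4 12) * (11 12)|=7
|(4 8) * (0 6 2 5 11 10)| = |(0 6 2 5 11 10)(4 8)| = 6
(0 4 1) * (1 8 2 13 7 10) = [4, 0, 13, 3, 8, 5, 6, 10, 2, 9, 1, 11, 12, 7] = (0 4 8 2 13 7 10 1)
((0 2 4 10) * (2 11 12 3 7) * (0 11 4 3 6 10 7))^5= (6 10 11 12)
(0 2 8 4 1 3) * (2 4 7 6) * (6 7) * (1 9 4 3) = (0 3)(2 8 6)(4 9) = [3, 1, 8, 0, 9, 5, 2, 7, 6, 4]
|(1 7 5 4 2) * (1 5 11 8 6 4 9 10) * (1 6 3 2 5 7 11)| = 30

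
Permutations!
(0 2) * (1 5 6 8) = (0 2)(1 5 6 8) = [2, 5, 0, 3, 4, 6, 8, 7, 1]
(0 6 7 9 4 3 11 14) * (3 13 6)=(0 3 11 14)(4 13 6 7 9)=[3, 1, 2, 11, 13, 5, 7, 9, 8, 4, 10, 14, 12, 6, 0]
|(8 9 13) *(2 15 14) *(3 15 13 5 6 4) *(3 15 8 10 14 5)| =|(2 13 10 14)(3 8 9)(4 15 5 6)| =12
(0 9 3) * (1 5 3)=(0 9 1 5 3)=[9, 5, 2, 0, 4, 3, 6, 7, 8, 1]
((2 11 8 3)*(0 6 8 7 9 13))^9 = ((0 6 8 3 2 11 7 9 13))^9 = (13)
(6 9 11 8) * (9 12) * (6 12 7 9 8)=(6 7 9 11)(8 12)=[0, 1, 2, 3, 4, 5, 7, 9, 12, 11, 10, 6, 8]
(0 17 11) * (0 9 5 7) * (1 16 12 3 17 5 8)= (0 5 7)(1 16 12 3 17 11 9 8)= [5, 16, 2, 17, 4, 7, 6, 0, 1, 8, 10, 9, 3, 13, 14, 15, 12, 11]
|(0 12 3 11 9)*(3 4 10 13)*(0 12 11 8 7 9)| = 8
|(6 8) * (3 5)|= 2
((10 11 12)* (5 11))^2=(5 12)(10 11)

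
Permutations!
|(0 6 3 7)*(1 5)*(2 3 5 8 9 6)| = |(0 2 3 7)(1 8 9 6 5)| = 20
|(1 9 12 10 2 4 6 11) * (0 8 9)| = 10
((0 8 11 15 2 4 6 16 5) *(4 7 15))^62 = (0 5 16 6 4 11 8)(2 15 7)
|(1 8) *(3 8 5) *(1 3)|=|(1 5)(3 8)|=2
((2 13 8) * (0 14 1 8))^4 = ((0 14 1 8 2 13))^4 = (0 2 1)(8 14 13)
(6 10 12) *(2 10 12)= (2 10)(6 12)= [0, 1, 10, 3, 4, 5, 12, 7, 8, 9, 2, 11, 6]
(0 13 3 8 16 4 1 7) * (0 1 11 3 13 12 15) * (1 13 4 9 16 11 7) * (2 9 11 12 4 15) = (0 4 7 13 15)(2 9 16 11 3 8 12) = [4, 1, 9, 8, 7, 5, 6, 13, 12, 16, 10, 3, 2, 15, 14, 0, 11]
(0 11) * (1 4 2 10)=[11, 4, 10, 3, 2, 5, 6, 7, 8, 9, 1, 0]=(0 11)(1 4 2 10)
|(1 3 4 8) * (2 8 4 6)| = 5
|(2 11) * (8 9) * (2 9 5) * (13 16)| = 10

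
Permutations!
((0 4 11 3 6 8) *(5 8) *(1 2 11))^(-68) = (0 11 8 2 5 1 6 4 3)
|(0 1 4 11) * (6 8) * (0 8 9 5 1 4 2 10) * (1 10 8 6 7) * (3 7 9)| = |(0 4 11 6 3 7 1 2 8 9 5 10)| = 12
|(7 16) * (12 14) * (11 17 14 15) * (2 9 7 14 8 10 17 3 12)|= 60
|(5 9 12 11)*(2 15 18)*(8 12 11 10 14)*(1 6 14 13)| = 21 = |(1 6 14 8 12 10 13)(2 15 18)(5 9 11)|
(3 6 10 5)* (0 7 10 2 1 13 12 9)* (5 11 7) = (0 5 3 6 2 1 13 12 9)(7 10 11) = [5, 13, 1, 6, 4, 3, 2, 10, 8, 0, 11, 7, 9, 12]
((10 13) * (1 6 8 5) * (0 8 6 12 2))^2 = (13)(0 5 12)(1 2 8)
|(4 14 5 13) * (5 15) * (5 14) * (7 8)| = |(4 5 13)(7 8)(14 15)| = 6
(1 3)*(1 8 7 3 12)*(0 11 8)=(0 11 8 7 3)(1 12)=[11, 12, 2, 0, 4, 5, 6, 3, 7, 9, 10, 8, 1]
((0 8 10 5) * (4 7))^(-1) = ((0 8 10 5)(4 7))^(-1) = (0 5 10 8)(4 7)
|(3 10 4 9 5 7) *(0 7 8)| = 8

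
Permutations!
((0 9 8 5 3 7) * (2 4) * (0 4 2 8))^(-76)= (9)(3 5 8 4 7)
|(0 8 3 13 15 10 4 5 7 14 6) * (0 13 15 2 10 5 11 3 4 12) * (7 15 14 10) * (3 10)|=6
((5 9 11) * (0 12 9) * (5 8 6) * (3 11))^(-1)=((0 12 9 3 11 8 6 5))^(-1)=(0 5 6 8 11 3 9 12)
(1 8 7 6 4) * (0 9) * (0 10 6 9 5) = (0 5)(1 8 7 9 10 6 4) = [5, 8, 2, 3, 1, 0, 4, 9, 7, 10, 6]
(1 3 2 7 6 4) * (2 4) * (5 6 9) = [0, 3, 7, 4, 1, 6, 2, 9, 8, 5] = (1 3 4)(2 7 9 5 6)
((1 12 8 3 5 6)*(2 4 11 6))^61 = ((1 12 8 3 5 2 4 11 6))^61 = (1 11 2 3 12 6 4 5 8)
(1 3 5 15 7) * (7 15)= (15)(1 3 5 7)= [0, 3, 2, 5, 4, 7, 6, 1, 8, 9, 10, 11, 12, 13, 14, 15]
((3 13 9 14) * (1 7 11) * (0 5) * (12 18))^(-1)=(0 5)(1 11 7)(3 14 9 13)(12 18)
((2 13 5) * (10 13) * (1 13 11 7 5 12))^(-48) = (13)(2 11 5 10 7)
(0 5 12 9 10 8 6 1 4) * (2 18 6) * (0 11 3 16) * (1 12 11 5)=[1, 4, 18, 16, 5, 11, 12, 7, 2, 10, 8, 3, 9, 13, 14, 15, 0, 17, 6]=(0 1 4 5 11 3 16)(2 18 6 12 9 10 8)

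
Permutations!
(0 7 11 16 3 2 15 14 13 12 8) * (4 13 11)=(0 7 4 13 12 8)(2 15 14 11 16 3)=[7, 1, 15, 2, 13, 5, 6, 4, 0, 9, 10, 16, 8, 12, 11, 14, 3]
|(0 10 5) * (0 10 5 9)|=4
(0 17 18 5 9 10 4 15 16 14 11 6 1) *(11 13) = (0 17 18 5 9 10 4 15 16 14 13 11 6 1) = [17, 0, 2, 3, 15, 9, 1, 7, 8, 10, 4, 6, 12, 11, 13, 16, 14, 18, 5]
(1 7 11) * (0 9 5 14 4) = (0 9 5 14 4)(1 7 11) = [9, 7, 2, 3, 0, 14, 6, 11, 8, 5, 10, 1, 12, 13, 4]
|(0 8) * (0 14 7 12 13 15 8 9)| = 6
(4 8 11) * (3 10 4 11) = (11)(3 10 4 8) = [0, 1, 2, 10, 8, 5, 6, 7, 3, 9, 4, 11]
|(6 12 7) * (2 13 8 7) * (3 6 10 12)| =6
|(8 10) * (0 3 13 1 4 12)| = |(0 3 13 1 4 12)(8 10)| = 6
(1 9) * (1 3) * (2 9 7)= (1 7 2 9 3)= [0, 7, 9, 1, 4, 5, 6, 2, 8, 3]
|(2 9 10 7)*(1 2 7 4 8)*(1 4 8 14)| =7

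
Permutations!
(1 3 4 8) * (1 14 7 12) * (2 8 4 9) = (1 3 9 2 8 14 7 12) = [0, 3, 8, 9, 4, 5, 6, 12, 14, 2, 10, 11, 1, 13, 7]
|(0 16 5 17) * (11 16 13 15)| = |(0 13 15 11 16 5 17)| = 7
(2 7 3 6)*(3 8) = [0, 1, 7, 6, 4, 5, 2, 8, 3] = (2 7 8 3 6)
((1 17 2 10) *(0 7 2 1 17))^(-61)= (0 1 17 10 2 7)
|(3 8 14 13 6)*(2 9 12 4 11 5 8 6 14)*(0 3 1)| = |(0 3 6 1)(2 9 12 4 11 5 8)(13 14)| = 28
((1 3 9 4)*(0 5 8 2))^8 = (9)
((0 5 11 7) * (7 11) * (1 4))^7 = (11)(0 5 7)(1 4) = ((11)(0 5 7)(1 4))^7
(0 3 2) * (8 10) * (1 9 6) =[3, 9, 0, 2, 4, 5, 1, 7, 10, 6, 8] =(0 3 2)(1 9 6)(8 10)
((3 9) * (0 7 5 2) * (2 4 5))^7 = (0 7 2)(3 9)(4 5)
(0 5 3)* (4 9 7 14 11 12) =(0 5 3)(4 9 7 14 11 12) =[5, 1, 2, 0, 9, 3, 6, 14, 8, 7, 10, 12, 4, 13, 11]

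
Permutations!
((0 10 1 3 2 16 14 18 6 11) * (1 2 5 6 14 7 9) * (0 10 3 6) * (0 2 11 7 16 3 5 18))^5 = (0 14 18 3 2 5)(1 6 7 9)(10 11)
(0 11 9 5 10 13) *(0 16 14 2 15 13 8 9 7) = (0 11 7)(2 15 13 16 14)(5 10 8 9) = [11, 1, 15, 3, 4, 10, 6, 0, 9, 5, 8, 7, 12, 16, 2, 13, 14]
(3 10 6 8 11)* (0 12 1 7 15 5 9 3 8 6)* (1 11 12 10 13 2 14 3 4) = (0 10)(1 7 15 5 9 4)(2 14 3 13)(8 12 11) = [10, 7, 14, 13, 1, 9, 6, 15, 12, 4, 0, 8, 11, 2, 3, 5]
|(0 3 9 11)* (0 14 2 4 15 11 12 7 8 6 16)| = |(0 3 9 12 7 8 6 16)(2 4 15 11 14)| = 40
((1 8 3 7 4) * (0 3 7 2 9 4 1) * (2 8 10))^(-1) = ((0 3 8 7 1 10 2 9 4))^(-1) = (0 4 9 2 10 1 7 8 3)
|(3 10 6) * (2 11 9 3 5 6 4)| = |(2 11 9 3 10 4)(5 6)| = 6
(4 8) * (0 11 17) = (0 11 17)(4 8) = [11, 1, 2, 3, 8, 5, 6, 7, 4, 9, 10, 17, 12, 13, 14, 15, 16, 0]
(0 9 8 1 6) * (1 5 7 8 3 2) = (0 9 3 2 1 6)(5 7 8) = [9, 6, 1, 2, 4, 7, 0, 8, 5, 3]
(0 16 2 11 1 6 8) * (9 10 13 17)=[16, 6, 11, 3, 4, 5, 8, 7, 0, 10, 13, 1, 12, 17, 14, 15, 2, 9]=(0 16 2 11 1 6 8)(9 10 13 17)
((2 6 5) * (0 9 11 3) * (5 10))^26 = (0 11)(2 10)(3 9)(5 6)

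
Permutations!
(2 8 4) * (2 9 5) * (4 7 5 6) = (2 8 7 5)(4 9 6) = [0, 1, 8, 3, 9, 2, 4, 5, 7, 6]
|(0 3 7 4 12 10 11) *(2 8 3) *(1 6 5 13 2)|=13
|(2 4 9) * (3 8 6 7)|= |(2 4 9)(3 8 6 7)|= 12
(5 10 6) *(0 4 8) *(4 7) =(0 7 4 8)(5 10 6) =[7, 1, 2, 3, 8, 10, 5, 4, 0, 9, 6]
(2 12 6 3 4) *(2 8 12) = [0, 1, 2, 4, 8, 5, 3, 7, 12, 9, 10, 11, 6] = (3 4 8 12 6)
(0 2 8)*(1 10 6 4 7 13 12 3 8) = (0 2 1 10 6 4 7 13 12 3 8) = [2, 10, 1, 8, 7, 5, 4, 13, 0, 9, 6, 11, 3, 12]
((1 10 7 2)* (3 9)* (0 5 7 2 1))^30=(10)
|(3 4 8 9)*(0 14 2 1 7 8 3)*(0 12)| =|(0 14 2 1 7 8 9 12)(3 4)| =8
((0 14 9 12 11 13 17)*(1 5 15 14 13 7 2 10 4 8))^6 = (17)(1 11)(2 15)(4 9)(5 7)(8 12)(10 14)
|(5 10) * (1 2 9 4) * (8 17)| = 4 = |(1 2 9 4)(5 10)(8 17)|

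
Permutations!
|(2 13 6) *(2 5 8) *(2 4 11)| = 7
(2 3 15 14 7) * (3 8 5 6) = [0, 1, 8, 15, 4, 6, 3, 2, 5, 9, 10, 11, 12, 13, 7, 14] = (2 8 5 6 3 15 14 7)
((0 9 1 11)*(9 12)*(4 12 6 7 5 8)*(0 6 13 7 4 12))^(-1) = (0 4 6 11 1 9 12 8 5 7 13)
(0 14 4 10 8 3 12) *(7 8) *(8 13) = [14, 1, 2, 12, 10, 5, 6, 13, 3, 9, 7, 11, 0, 8, 4] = (0 14 4 10 7 13 8 3 12)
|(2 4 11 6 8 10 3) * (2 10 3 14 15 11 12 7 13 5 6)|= |(2 4 12 7 13 5 6 8 3 10 14 15 11)|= 13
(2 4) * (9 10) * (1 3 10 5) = (1 3 10 9 5)(2 4) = [0, 3, 4, 10, 2, 1, 6, 7, 8, 5, 9]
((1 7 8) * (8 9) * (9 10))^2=((1 7 10 9 8))^2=(1 10 8 7 9)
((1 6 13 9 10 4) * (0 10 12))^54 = (0 9 6 4)(1 10 12 13) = ((0 10 4 1 6 13 9 12))^54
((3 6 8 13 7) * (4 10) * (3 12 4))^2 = ((3 6 8 13 7 12 4 10))^2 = (3 8 7 4)(6 13 12 10)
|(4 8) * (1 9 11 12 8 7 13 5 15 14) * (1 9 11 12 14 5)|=18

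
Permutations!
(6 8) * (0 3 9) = (0 3 9)(6 8) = [3, 1, 2, 9, 4, 5, 8, 7, 6, 0]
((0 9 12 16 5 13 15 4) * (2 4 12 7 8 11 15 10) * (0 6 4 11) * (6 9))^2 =(0 4 7)(2 15 16 13)(5 10 11 12)(6 9 8)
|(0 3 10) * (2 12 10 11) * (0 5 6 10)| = 15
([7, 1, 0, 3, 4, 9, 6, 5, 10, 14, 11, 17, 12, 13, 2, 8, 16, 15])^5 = [2, 1, 14, 3, 4, 7, 6, 0, 8, 5, 10, 11, 12, 13, 9, 15, 16, 17]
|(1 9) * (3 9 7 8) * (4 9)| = 6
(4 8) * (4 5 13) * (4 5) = (4 8)(5 13) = [0, 1, 2, 3, 8, 13, 6, 7, 4, 9, 10, 11, 12, 5]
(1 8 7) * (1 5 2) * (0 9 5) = [9, 8, 1, 3, 4, 2, 6, 0, 7, 5] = (0 9 5 2 1 8 7)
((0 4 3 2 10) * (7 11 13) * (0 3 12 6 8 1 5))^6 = (13)(0 5 1 8 6 12 4)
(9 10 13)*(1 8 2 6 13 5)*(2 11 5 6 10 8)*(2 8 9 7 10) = [0, 8, 2, 3, 4, 1, 13, 10, 11, 9, 6, 5, 12, 7] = (1 8 11 5)(6 13 7 10)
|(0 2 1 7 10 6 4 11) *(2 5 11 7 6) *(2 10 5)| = 8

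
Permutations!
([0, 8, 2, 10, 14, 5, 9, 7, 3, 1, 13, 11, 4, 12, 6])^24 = (1 13 6 3 4)(8 12 9 10 14)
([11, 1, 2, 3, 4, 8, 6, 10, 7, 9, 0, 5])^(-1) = [10, 1, 2, 3, 4, 11, 6, 8, 5, 9, 7, 0]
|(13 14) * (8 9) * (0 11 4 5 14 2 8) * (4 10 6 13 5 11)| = 18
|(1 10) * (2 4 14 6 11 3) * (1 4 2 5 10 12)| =|(1 12)(3 5 10 4 14 6 11)| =14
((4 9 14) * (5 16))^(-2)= ((4 9 14)(5 16))^(-2)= (16)(4 9 14)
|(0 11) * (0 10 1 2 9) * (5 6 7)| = |(0 11 10 1 2 9)(5 6 7)| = 6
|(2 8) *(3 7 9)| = |(2 8)(3 7 9)| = 6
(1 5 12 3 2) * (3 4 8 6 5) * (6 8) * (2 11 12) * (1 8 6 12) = (1 3 11)(2 8 6 5)(4 12) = [0, 3, 8, 11, 12, 2, 5, 7, 6, 9, 10, 1, 4]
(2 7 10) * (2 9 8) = [0, 1, 7, 3, 4, 5, 6, 10, 2, 8, 9] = (2 7 10 9 8)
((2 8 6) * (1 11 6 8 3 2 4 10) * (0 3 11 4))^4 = (0 6 11 2 3)(1 4 10)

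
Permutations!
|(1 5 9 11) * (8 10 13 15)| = 4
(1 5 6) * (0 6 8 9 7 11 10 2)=(0 6 1 5 8 9 7 11 10 2)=[6, 5, 0, 3, 4, 8, 1, 11, 9, 7, 2, 10]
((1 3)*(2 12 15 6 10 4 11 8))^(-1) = (1 3)(2 8 11 4 10 6 15 12)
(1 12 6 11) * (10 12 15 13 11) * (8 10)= (1 15 13 11)(6 8 10 12)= [0, 15, 2, 3, 4, 5, 8, 7, 10, 9, 12, 1, 6, 11, 14, 13]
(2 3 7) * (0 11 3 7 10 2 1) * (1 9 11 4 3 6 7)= [4, 0, 1, 10, 3, 5, 7, 9, 8, 11, 2, 6]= (0 4 3 10 2 1)(6 7 9 11)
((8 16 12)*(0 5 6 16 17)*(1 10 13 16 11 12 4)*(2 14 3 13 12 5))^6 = ((0 2 14 3 13 16 4 1 10 12 8 17)(5 6 11))^6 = (0 4)(1 2)(3 12)(8 13)(10 14)(16 17)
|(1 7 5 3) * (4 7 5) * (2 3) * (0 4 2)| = 7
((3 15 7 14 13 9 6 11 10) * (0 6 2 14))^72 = (0 11 3 7 6 10 15) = ((0 6 11 10 3 15 7)(2 14 13 9))^72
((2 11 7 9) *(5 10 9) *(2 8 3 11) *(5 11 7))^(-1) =((3 7 11 5 10 9 8))^(-1) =(3 8 9 10 5 11 7)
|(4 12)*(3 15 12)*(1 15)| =5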